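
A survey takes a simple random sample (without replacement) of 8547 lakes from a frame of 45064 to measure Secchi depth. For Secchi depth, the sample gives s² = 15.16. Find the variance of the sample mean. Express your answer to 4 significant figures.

Under SRS without replacement, Var(ȳ) = (1 − f)·s²/n with f = n/N = 8547/45064 = 0.18966359.
Var(ȳ) = (1 − 0.18966359)·15.16/8547 = 0.81033641·0.0017737218 = 0.0014373113.

0.001437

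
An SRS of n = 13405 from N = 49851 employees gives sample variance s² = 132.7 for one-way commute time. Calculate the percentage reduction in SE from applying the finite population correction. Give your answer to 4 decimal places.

14.4957

f = n/N = 13405/49851 = 0.26890133.
SE_no-fpc = √(s²/n) = 0.099495182; SE_fpc = √((1−f)s²/n) = 0.085072667.
Ratio = √(1−f) = 0.85504308. Reduction = 100·(1 − 0.85504308) = 14.4957%.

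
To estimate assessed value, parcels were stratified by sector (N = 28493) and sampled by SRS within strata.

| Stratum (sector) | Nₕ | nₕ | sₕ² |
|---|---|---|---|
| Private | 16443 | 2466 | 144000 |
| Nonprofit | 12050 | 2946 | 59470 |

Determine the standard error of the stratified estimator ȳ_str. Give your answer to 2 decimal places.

4.39

Var(ȳ_str) = Σₕ Wₕ²(1 − fₕ)sₕ²/nₕ with Wₕ = Nₕ/N, N = 28493.
Private: Wₕ = 0.57708911; term = 0.57708911²·(1 − 0.14997263)·144000/2466 = 16.53058.
Nonprofit: Wₕ = 0.42291089; term = 0.42291089²·(1 − 0.24448133)·59470/2946 = 2.7277724.
Sum = 19.258352.
SE = √(19.258352) = 4.39.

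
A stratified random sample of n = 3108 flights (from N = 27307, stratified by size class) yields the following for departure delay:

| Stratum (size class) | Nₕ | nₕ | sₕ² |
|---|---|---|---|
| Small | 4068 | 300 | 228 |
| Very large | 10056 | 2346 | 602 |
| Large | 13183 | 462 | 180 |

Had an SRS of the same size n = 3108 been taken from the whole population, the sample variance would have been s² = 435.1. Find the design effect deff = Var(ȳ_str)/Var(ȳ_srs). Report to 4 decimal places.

Var(ȳ_str) = Σ Wₕ²(1−fₕ)sₕ²/nₕ with Wₕ = Nₕ/27307:
  Small: (4068/27307)²·(1−300/4068)·228/300 = 0.015622749
  Very large: (10056/27307)²·(1−2346/10056)·602/2346 = 0.02668088
  Large: (13183/27307)²·(1−462/13183)·180/462 = 0.087622987
  → Var(ȳ_str) = 0.12992662.
Var(ȳ_srs) = (1 − 3108/27307)·435.1/3108 = 0.12405992.
deff = 0.12992662 / 0.12405992 = 1.0473.

1.0473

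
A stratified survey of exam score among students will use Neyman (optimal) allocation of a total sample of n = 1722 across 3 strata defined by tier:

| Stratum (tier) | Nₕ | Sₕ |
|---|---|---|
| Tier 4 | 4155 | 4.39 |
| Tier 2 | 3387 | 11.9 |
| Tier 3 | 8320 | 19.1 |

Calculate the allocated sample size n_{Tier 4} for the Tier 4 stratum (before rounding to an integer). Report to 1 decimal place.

Neyman allocation: nₕ = n·NₕSₕ / Σⱼ NⱼSⱼ.
Σ NⱼSⱼ = 4155·4.39 + 3387·11.9 + 8320·19.1 = 217457.75.
n_{Tier 4} = 1722·4155·4.39 / 217457.75 = 144.4.

144.4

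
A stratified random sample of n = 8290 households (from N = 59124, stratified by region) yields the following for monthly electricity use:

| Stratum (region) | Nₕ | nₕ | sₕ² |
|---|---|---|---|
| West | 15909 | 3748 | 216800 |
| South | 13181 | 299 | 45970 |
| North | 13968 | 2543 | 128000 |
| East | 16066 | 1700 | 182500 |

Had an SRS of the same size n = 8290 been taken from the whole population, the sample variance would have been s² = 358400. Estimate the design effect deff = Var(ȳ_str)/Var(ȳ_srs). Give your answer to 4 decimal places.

Var(ȳ_str) = Σ Wₕ²(1−fₕ)sₕ²/nₕ with Wₕ = Nₕ/59124:
  West: (15909/59124)²·(1−3748/15909)·216800/3748 = 3.2014318
  South: (13181/59124)²·(1−299/13181)·45970/299 = 7.4680524
  North: (13968/59124)²·(1−2543/13968)·128000/2543 = 2.2978751
  East: (16066/59124)²·(1−1700/16066)·182500/1700 = 7.088102
  → Var(ȳ_str) = 20.055461.
Var(ȳ_srs) = (1 − 8290/59124)·358400/8290 = 37.170974.
deff = 20.055461 / 37.170974 = 0.5395.

0.5395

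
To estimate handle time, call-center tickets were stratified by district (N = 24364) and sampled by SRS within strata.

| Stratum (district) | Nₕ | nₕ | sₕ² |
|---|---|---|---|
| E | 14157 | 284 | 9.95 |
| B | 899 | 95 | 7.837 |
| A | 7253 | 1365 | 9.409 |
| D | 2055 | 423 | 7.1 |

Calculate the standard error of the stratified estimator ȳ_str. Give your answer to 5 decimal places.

Var(ȳ_str) = Σₕ Wₕ²(1 − fₕ)sₕ²/nₕ with Wₕ = Nₕ/N, N = 24364.
E: Wₕ = 0.58106222; term = 0.58106222²·(1 − 0.02006075)·9.95/284 = 0.011591755.
B: Wₕ = 0.03689870; term = 0.03689870²·(1 − 0.10567297)·7.837/95 = 1.0044881 × 10^-4.
A: Wₕ = 0.29769332; term = 0.29769332²·(1 − 0.18819799)·9.409/1365 = 4.9590572 × 10^-4.
D: Wₕ = 0.08434576; term = 0.08434576²·(1 − 0.20583942)·7.1/423 = 9.4831535 × 10^-5.
Sum = 0.012282941.
SE = √(0.012282941) = 0.11083.

0.11083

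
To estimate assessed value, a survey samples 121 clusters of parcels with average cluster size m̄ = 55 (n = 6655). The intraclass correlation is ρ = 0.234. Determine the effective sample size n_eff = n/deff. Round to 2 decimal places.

deff = 1 + (55 − 1)·0.234 = 1 + 12.636 = 13.636.
n_eff = 6655 / 13.636 = 488.05.

488.05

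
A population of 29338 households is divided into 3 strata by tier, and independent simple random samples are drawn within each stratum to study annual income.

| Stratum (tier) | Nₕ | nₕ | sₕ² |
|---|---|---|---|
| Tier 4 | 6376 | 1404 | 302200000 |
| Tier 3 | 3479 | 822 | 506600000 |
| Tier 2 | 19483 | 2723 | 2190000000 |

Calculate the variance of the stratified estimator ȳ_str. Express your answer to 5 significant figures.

319660

Var(ȳ_str) = Σₕ Wₕ²(1 − fₕ)sₕ²/nₕ with Wₕ = Nₕ/N, N = 29338.
Tier 4: Wₕ = 0.21732906; term = 0.21732906²·(1 − 0.22020075)·302200000/1404 = 7927.6738.
Tier 3: Wₕ = 0.11858341; term = 0.11858341²·(1 − 0.23627479)·506600000/822 = 6618.786.
Tier 2: Wₕ = 0.66408753; term = 0.66408753²·(1 − 0.13976287)·2190000000/2723 = 305116.23.
Sum = 319662.69.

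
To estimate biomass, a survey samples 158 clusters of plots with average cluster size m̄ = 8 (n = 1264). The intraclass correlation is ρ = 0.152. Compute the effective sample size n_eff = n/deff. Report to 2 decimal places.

612.40

deff = 1 + (8 − 1)·0.152 = 1 + 1.064 = 2.064.
n_eff = 1264 / 2.064 = 612.40.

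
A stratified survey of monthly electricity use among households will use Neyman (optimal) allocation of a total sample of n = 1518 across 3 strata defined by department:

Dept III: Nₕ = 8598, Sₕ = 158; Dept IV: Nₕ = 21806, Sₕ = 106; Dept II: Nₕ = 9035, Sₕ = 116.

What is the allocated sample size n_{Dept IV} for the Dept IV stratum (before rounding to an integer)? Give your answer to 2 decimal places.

743.70

Neyman allocation: nₕ = n·NₕSₕ / Σⱼ NⱼSⱼ.
Σ NⱼSⱼ = 8598·158 + 21806·106 + 9035·116 = 4.71798 × 10^6.
n_{Dept IV} = 1518·21806·106 / (4.71798 × 10^6) = 743.70.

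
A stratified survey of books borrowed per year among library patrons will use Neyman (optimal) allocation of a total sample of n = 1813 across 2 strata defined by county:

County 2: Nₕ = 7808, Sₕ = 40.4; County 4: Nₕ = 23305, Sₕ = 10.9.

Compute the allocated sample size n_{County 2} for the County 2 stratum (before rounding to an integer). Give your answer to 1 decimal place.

1004.3

Neyman allocation: nₕ = n·NₕSₕ / Σⱼ NⱼSⱼ.
Σ NⱼSⱼ = 7808·40.4 + 23305·10.9 = 569467.7.
n_{County 2} = 1813·7808·40.4 / 569467.7 = 1004.3.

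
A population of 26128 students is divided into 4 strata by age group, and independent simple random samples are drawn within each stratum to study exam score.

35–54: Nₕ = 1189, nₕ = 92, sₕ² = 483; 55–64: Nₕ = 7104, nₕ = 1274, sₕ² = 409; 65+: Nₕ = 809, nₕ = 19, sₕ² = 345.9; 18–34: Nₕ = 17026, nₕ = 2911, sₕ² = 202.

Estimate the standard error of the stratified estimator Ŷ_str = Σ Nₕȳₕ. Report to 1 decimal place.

6961.0

Var(Ŷ_str) = Σₕ Nₕ²(1 − fₕ)sₕ²/nₕ.
35–54: 1189²·(1 − 92/1189)·483/92 = 6.8477482 × 10^6.
55–64: 7104²·(1 − 1274/7104)·409/1274 = 1.3296134 × 10^7.
65+: 809²·(1 − 19/809)·345.9/19 = 1.1635166 × 10^7.
18–34: 17026²·(1 − 2911/17026)·202/2911 = 1.6676414 × 10^7.
Sum = 4.8455462 × 10^7.
SE = √(4.8455462 × 10^7) = 6961.0.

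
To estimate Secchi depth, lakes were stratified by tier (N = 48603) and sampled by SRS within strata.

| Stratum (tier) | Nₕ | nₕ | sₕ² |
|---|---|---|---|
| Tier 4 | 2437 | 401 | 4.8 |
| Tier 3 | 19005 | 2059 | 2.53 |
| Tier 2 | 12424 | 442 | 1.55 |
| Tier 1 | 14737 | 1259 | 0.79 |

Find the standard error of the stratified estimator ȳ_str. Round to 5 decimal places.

Var(ȳ_str) = Σₕ Wₕ²(1 − fₕ)sₕ²/nₕ with Wₕ = Nₕ/N, N = 48603.
Tier 4: Wₕ = 0.05014094; term = 0.05014094²·(1 − 0.16454657)·4.8/401 = 2.5142243 × 10^-5.
Tier 3: Wₕ = 0.39102525; term = 0.39102525²·(1 − 0.10833991)·2.53/2059 = 1.6752248 × 10^-4.
Tier 2: Wₕ = 0.25562208; term = 0.25562208²·(1 − 0.03557630)·1.55/442 = 2.2099072 × 10^-4.
Tier 1: Wₕ = 0.30321174; term = 0.30321174²·(1 − 0.08543123)·0.79/1259 = 5.2760602 × 10^-5.
Sum = 4.6641605 × 10^-4.
SE = √(4.6641605 × 10^-4) = 0.02160.

0.02160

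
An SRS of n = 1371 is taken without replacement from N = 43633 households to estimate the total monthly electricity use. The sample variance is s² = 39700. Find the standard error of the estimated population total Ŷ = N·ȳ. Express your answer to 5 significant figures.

Var(Ŷ) = N²·Var(ȳ) = N²·(1 − n/N)·s²/n.
f = 1371/43633 = 0.03142117; Var(ȳ) = 0.96857883·39700/1371 = 28.047104.
Var(Ŷ) = 43633² · 28.047104 = 5.3397162 × 10^10.
SE(Ŷ) = √(5.3397162 × 10^10) = 231080.

231080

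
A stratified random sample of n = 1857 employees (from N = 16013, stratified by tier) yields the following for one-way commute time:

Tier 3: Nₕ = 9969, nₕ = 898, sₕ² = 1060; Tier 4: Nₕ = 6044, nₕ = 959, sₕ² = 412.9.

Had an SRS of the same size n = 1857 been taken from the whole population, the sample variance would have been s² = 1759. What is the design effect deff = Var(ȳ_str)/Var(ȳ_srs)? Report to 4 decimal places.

0.5588

Var(ȳ_str) = Σ Wₕ²(1−fₕ)sₕ²/nₕ with Wₕ = Nₕ/16013:
  Tier 3: (9969/16013)²·(1−898/9969)·1060/898 = 0.41628512
  Tier 4: (6044/16013)²·(1−959/6044)·412.9/959 = 0.051605535
  → Var(ȳ_str) = 0.46789066.
Var(ȳ_srs) = (1 − 1857/16013)·1759/1857 = 0.83737846.
deff = 0.46789066 / 0.83737846 = 0.5588.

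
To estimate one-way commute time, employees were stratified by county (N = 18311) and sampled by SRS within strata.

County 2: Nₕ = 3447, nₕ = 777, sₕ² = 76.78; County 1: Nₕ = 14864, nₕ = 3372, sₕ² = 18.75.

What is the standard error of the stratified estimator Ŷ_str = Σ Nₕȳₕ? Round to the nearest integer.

1364

Var(Ŷ_str) = Σₕ Nₕ²(1 − fₕ)sₕ²/nₕ.
County 2: 3447²·(1 − 777/3447)·76.78/777 = 909451.69.
County 1: 14864²·(1 − 3372/14864)·18.75/3372 = 949828.11.
Sum = 1.8592798 × 10^6.
SE = √(1.8592798 × 10^6) = 1364.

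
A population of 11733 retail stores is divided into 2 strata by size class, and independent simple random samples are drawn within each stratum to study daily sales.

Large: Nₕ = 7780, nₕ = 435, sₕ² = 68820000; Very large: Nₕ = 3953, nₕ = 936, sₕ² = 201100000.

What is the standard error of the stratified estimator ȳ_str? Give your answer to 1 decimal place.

Var(ȳ_str) = Σₕ Wₕ²(1 − fₕ)sₕ²/nₕ with Wₕ = Nₕ/N, N = 11733.
Large: Wₕ = 0.66308702; term = 0.66308702²·(1 − 0.05591260)·68820000/435 = 65671.762.
Very large: Wₕ = 0.33691298; term = 0.33691298²·(1 − 0.23678219)·201100000/936 = 18613.164.
Sum = 84284.926.
SE = √(84284.926) = 290.3.

290.3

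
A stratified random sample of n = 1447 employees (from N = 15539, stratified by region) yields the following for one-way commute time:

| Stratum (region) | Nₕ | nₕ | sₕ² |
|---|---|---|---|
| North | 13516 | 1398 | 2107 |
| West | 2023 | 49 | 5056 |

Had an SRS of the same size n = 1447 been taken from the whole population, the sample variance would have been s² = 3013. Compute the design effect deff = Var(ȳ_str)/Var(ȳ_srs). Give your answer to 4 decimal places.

1.4451

Var(ȳ_str) = Σ Wₕ²(1−fₕ)sₕ²/nₕ with Wₕ = Nₕ/15539:
  North: (13516/15539)²·(1−1398/13516)·2107/1398 = 1.0223283
  West: (2023/15539)²·(1−49/2023)·5056/49 = 1.7065062
  → Var(ȳ_str) = 2.7288345.
Var(ȳ_srs) = (1 − 1447/15539)·3013/1447 = 1.8883399.
deff = 2.7288345 / 1.8883399 = 1.4451.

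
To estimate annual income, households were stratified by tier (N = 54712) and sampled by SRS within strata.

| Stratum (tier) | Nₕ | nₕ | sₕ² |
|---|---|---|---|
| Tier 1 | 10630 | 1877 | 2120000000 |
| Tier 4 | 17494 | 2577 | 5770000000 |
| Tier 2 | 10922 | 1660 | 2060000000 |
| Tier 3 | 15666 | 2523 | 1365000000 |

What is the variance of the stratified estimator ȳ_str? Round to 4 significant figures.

309500

Var(ȳ_str) = Σₕ Wₕ²(1 − fₕ)sₕ²/nₕ with Wₕ = Nₕ/N, N = 54712.
Tier 1: Wₕ = 0.19429010; term = 0.19429010²·(1 − 0.17657573)·2120000000/1877 = 35107.233.
Tier 4: Wₕ = 0.31974704; term = 0.31974704²·(1 − 0.14730765)·5770000000/2577 = 195194.16.
Tier 2: Wₕ = 0.19962714; term = 0.19962714²·(1 − 0.15198682)·2060000000/1660 = 41937.342.
Tier 3: Wₕ = 0.28633572; term = 0.28633572²·(1 − 0.16104941)·1365000000/2523 = 37213.7.
Sum = 309452.44.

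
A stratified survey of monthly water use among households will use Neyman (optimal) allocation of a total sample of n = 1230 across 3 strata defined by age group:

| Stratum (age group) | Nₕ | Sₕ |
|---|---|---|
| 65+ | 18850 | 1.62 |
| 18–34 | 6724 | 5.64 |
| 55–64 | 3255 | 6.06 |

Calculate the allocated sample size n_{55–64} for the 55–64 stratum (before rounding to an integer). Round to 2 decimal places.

275.13

Neyman allocation: nₕ = n·NₕSₕ / Σⱼ NⱼSⱼ.
Σ NⱼSⱼ = 18850·1.62 + 6724·5.64 + 3255·6.06 = 88185.66.
n_{55–64} = 1230·3255·6.06 / 88185.66 = 275.13.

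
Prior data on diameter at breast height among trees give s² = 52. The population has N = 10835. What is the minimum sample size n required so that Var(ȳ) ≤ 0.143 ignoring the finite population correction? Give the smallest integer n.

Without fpc, n₀ = s²/D = 52/0.143 = 363.6364.
Rounding up, n = 364.

364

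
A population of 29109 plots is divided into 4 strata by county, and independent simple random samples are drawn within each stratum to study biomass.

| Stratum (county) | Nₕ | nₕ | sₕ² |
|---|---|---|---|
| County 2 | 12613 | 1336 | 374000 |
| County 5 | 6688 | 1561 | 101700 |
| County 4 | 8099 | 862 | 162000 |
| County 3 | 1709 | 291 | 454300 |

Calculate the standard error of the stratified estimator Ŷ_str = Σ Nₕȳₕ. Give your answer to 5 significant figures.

238430

Var(Ŷ_str) = Σₕ Nₕ²(1 − fₕ)sₕ²/nₕ.
County 2: 12613²·(1 − 1336/12613)·374000/1336 = 3.9817787 × 10^10.
County 5: 6688²·(1 − 1561/6688)·101700/1561 = 2.2339715 × 10^9.
County 4: 8099²·(1 − 862/8099)·162000/862 = 1.1015335 × 10^10.
County 3: 1709²·(1 − 291/1709)·454300/291 = 3.7832761 × 10^9.
Sum = 5.685037 × 10^10.
SE = √(5.685037 × 10^10) = 238430.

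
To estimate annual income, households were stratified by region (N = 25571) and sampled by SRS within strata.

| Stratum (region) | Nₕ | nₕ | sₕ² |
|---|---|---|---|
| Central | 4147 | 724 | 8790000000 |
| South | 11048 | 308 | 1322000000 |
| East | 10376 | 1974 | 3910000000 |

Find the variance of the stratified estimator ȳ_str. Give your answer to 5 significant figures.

Var(ȳ_str) = Σₕ Wₕ²(1 − fₕ)sₕ²/nₕ with Wₕ = Nₕ/N, N = 25571.
Central: Wₕ = 0.16217590; term = 0.16217590²·(1 − 0.17458404)·8790000000/724 = 263569.9.
South: Wₕ = 0.43205193; term = 0.43205193²·(1 − 0.02787835)·1322000000/308 = 778884.86.
East: Wₕ = 0.40577216; term = 0.40577216²·(1 − 0.19024672)·3910000000/1974 = 264086.88.
Sum = 1.3065416 × 10^6.

1.3065 × 10^6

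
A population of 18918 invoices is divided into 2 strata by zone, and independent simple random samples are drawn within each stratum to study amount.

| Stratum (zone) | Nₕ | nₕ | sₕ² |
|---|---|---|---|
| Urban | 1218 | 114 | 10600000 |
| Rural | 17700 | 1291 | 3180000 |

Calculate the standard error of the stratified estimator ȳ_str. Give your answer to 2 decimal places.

Var(ȳ_str) = Σₕ Wₕ²(1 − fₕ)sₕ²/nₕ with Wₕ = Nₕ/N, N = 18918.
Urban: Wₕ = 0.06438313; term = 0.06438313²·(1 − 0.09359606)·10600000/114 = 349.35498.
Rural: Wₕ = 0.93561687; term = 0.93561687²·(1 − 0.07293785)·3180000/1291 = 1998.9679.
Sum = 2348.3229.
SE = √(2348.3229) = 48.46.

48.46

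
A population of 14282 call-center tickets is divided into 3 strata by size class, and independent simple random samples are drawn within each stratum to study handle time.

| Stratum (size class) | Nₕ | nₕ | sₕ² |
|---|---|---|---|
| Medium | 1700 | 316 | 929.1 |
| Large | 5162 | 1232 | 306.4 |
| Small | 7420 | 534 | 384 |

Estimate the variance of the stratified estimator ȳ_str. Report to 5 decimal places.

Var(ȳ_str) = Σₕ Wₕ²(1 − fₕ)sₕ²/nₕ with Wₕ = Nₕ/N, N = 14282.
Medium: Wₕ = 0.11903095; term = 0.11903095²·(1 − 0.18588235)·929.1/316 = 0.033914259.
Large: Wₕ = 0.36143397; term = 0.36143397²·(1 − 0.23866718)·306.4/1232 = 0.024734922.
Small: Wₕ = 0.51953508; term = 0.51953508²·(1 − 0.07196765)·384/534 = 0.18012867.
Sum = 0.23877785.

0.23878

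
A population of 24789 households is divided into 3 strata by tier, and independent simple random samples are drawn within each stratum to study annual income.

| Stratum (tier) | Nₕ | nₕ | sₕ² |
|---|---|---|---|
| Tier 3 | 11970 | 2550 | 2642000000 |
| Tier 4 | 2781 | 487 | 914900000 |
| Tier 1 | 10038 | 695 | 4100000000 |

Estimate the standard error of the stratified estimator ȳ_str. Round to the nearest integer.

Var(ȳ_str) = Σₕ Wₕ²(1 − fₕ)sₕ²/nₕ with Wₕ = Nₕ/N, N = 24789.
Tier 3: Wₕ = 0.48287547; term = 0.48287547²·(1 − 0.21303258)·2642000000/2550 = 190116.44.
Tier 4: Wₕ = 0.11218686; term = 0.11218686²·(1 − 0.17511686)·914900000/487 = 19503.882.
Tier 1: Wₕ = 0.40493767; term = 0.40493767²·(1 − 0.06923690)·4100000000/695 = 900356.65.
Sum = 1.109977 × 10^6.
SE = √(1.109977 × 10^6) = 1054.

1054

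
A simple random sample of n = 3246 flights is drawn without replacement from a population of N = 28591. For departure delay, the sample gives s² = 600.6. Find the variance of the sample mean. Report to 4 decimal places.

0.1640

Under SRS without replacement, Var(ȳ) = (1 − f)·s²/n with f = n/N = 3246/28591 = 0.11353223.
Var(ȳ) = (1 − 0.11353223)·600.6/3246 = 0.88646777·0.18502773 = 0.16402112.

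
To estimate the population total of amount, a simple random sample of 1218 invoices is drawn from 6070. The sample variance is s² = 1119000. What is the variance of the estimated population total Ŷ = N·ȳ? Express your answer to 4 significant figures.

2.706 × 10^10

Var(Ŷ) = N²·Var(ȳ) = N²·(1 − n/N)·s²/n.
f = 1218/6070 = 0.20065898; Var(ȳ) = 0.79934102·1119000/1218 = 734.36995.
Var(Ŷ) = 6070² · 734.36995 = 2.7057787 × 10^10.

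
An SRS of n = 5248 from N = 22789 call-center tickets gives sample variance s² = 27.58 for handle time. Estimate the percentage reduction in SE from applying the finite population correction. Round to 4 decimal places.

f = n/N = 5248/22789 = 0.23028654.
SE_no-fpc = √(s²/n) = 0.072493692; SE_fpc = √((1−f)s²/n) = 0.063601119.
Ratio = √(1−f) = 0.87733315. Reduction = 100·(1 − 0.87733315) = 12.2667%.

12.2667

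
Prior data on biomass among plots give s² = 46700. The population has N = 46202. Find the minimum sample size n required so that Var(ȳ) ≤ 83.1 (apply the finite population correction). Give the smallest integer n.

556

Without fpc, n₀ = s²/D = 46700/83.1 = 561.9735.
With fpc, (1 − n/N)·s²/n ≤ D requires n ≥ n₀/(1 + n₀/N) = 561.9735/(1 + 561.9735/46202) = 555.2201.
Rounding up, n = 556.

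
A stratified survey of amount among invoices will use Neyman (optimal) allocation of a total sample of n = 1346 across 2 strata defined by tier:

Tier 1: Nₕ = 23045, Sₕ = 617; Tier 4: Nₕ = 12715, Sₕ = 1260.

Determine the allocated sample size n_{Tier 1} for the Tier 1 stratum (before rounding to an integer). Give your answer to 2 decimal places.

632.89

Neyman allocation: nₕ = n·NₕSₕ / Σⱼ NⱼSⱼ.
Σ NⱼSⱼ = 23045·617 + 12715·1260 = 3.0239665 × 10^7.
n_{Tier 1} = 1346·23045·617 / (3.0239665 × 10^7) = 632.89.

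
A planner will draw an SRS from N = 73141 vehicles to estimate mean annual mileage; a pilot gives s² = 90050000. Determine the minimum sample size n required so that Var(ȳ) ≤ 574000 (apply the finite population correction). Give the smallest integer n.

Without fpc, n₀ = s²/D = 90050000/574000 = 156.8815.
With fpc, (1 − n/N)·s²/n ≤ D requires n ≥ n₀/(1 + n₀/N) = 156.8815/(1 + 156.8815/73141) = 156.5457.
Rounding up, n = 157.

157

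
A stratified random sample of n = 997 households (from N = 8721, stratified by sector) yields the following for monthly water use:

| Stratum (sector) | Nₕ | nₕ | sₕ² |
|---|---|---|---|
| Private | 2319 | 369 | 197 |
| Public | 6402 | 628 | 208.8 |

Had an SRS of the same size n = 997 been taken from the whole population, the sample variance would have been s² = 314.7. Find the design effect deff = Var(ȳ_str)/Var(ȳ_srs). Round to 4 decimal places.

0.6916

Var(ȳ_str) = Σ Wₕ²(1−fₕ)sₕ²/nₕ with Wₕ = Nₕ/8721:
  Private: (2319/8721)²·(1−369/2319)·197/369 = 0.031742611
  Public: (6402/8721)²·(1−628/6402)·208.8/628 = 0.16159604
  → Var(ȳ_str) = 0.19333865.
Var(ȳ_srs) = (1 − 997/8721)·314.7/997 = 0.27956163.
deff = 0.19333865 / 0.27956163 = 0.6916.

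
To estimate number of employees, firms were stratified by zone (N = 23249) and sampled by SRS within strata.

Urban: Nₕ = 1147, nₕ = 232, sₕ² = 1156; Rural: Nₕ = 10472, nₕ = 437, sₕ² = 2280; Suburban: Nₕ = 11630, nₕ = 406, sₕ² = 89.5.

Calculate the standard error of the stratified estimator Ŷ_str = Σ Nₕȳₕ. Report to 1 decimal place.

Var(Ŷ_str) = Σₕ Nₕ²(1 − fₕ)sₕ²/nₕ.
Urban: 1147²·(1 − 232/1147)·1156/232 = 5.2294301 × 10^6.
Rural: 10472²·(1 − 437/10472)·2280/437 = 5.482775 × 10^8.
Suburban: 11630²·(1 − 406/11630)·89.5/406 = 2.8775599 × 10^7.
Sum = 5.8228253 × 10^8.
SE = √(5.8228253 × 10^8) = 24130.5.

24130.5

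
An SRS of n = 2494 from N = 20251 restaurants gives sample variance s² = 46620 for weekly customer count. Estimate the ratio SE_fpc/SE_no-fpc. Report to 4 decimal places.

0.9364

f = n/N = 2494/20251 = 0.12315441.
SE_no-fpc = √(s²/n) = 4.3235244; SE_fpc = √((1−f)s²/n) = 4.0485497.
Ratio = √(1−f) = 0.93640034.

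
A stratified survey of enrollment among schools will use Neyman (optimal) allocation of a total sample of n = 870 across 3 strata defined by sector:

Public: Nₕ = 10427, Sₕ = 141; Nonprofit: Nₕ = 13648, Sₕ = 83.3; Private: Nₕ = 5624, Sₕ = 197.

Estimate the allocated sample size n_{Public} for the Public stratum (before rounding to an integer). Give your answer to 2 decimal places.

344.30

Neyman allocation: nₕ = n·NₕSₕ / Σⱼ NⱼSⱼ.
Σ NⱼSⱼ = 10427·141 + 13648·83.3 + 5624·197 = 3.7150134 × 10^6.
n_{Public} = 870·10427·141 / (3.7150134 × 10^6) = 344.30.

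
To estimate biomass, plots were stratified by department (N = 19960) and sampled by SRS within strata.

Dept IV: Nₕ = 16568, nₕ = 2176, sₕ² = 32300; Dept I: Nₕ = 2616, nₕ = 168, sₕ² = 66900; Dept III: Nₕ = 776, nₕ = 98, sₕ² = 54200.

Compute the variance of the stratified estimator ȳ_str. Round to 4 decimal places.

Var(ȳ_str) = Σₕ Wₕ²(1 − fₕ)sₕ²/nₕ with Wₕ = Nₕ/N, N = 19960.
Dept IV: Wₕ = 0.83006012; term = 0.83006012²·(1 − 0.13133752)·32300/2176 = 8.8841073.
Dept I: Wₕ = 0.13106212; term = 0.13106212²·(1 − 0.06422018)·66900/168 = 6.4009571.
Dept III: Wₕ = 0.03887776; term = 0.03887776²·(1 − 0.12628866)·54200/98 = 0.73037105.
Sum = 16.015435.

16.0154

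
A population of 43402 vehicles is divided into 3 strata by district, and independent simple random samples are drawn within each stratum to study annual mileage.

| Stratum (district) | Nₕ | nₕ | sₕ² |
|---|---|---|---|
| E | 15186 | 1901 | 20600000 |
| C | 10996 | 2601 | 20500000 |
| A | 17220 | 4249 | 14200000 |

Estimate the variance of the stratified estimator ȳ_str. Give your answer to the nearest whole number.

Var(ȳ_str) = Σₕ Wₕ²(1 − fₕ)sₕ²/nₕ with Wₕ = Nₕ/N, N = 43402.
E: Wₕ = 0.34989171; term = 0.34989171²·(1 − 0.12518109)·20600000/1901 = 1160.5679.
C: Wₕ = 0.25335238; term = 0.25335238²·(1 − 0.23654056)·20500000/2601 = 386.23307.
A: Wₕ = 0.39675591; term = 0.39675591²·(1 − 0.24674797)·14200000/4249 = 396.26776.
Sum = 1943.0687.

1943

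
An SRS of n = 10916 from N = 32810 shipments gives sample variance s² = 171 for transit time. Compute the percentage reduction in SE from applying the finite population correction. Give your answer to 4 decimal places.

f = n/N = 10916/32810 = 0.33270344.
SE_no-fpc = √(s²/n) = 0.12516021; SE_fpc = √((1−f)s²/n) = 0.10224115.
Ratio = √(1−f) = 0.81688222. Reduction = 100·(1 − 0.81688222) = 18.3118%.

18.3118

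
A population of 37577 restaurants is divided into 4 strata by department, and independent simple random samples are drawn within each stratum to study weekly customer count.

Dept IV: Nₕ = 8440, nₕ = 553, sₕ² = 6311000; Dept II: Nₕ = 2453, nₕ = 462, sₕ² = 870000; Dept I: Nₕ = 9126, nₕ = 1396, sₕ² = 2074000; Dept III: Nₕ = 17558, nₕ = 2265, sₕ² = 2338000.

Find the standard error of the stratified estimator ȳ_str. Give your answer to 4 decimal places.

28.5487

Var(ȳ_str) = Σₕ Wₕ²(1 − fₕ)sₕ²/nₕ with Wₕ = Nₕ/N, N = 37577.
Dept IV: Wₕ = 0.22460548; term = 0.22460548²·(1 − 0.06552133)·6311000/553 = 538.00105.
Dept II: Wₕ = 0.06527929; term = 0.06527929²·(1 − 0.18834081)·870000/462 = 6.5133119.
Dept I: Wₕ = 0.24286132; term = 0.24286132²·(1 − 0.15296954)·2074000/1396 = 74.223099.
Dept III: Wₕ = 0.46725391; term = 0.46725391²·(1 − 0.12900103)·2338000/2265 = 196.29075.
Sum = 815.02821.
SE = √(815.02821) = 28.5487.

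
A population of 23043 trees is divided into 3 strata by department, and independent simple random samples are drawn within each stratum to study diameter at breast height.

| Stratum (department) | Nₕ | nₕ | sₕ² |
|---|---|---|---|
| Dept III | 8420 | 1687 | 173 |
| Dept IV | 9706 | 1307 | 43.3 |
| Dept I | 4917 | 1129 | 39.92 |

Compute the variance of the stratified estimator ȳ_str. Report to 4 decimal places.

Var(ȳ_str) = Σₕ Wₕ²(1 − fₕ)sₕ²/nₕ with Wₕ = Nₕ/N, N = 23043.
Dept III: Wₕ = 0.36540381; term = 0.36540381²·(1 − 0.20035629)·173/1687 = 0.010948981.
Dept IV: Wₕ = 0.42121252; term = 0.42121252²·(1 − 0.13465897)·43.3/1307 = 0.0050863019.
Dept I: Wₕ = 0.21338367; term = 0.21338367²·(1 − 0.22961155)·39.92/1129 = 0.0012403057.
Sum = 0.017275589.

0.0173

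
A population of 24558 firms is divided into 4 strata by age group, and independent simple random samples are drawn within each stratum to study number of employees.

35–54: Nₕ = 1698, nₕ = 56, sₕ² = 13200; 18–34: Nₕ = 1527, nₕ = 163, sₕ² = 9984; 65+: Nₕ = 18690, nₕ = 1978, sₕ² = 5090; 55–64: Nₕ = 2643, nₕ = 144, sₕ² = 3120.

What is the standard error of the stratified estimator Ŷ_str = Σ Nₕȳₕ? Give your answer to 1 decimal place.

41613.0

Var(Ŷ_str) = Σₕ Nₕ²(1 − fₕ)sₕ²/nₕ.
35–54: 1698²·(1 − 56/1698)·13200/56 = 6.5719877 × 10^8.
18–34: 1527²·(1 − 163/1527)·9984/163 = 1.2757641 × 10^8.
65+: 18690²·(1 − 1978/18690)·5090/1978 = 8.0376525 × 10^8.
55–64: 2643²·(1 − 144/2643)·3120/144 = 1.4310524 × 10^8.
Sum = 1.7316457 × 10^9.
SE = √(1.7316457 × 10^9) = 41613.0.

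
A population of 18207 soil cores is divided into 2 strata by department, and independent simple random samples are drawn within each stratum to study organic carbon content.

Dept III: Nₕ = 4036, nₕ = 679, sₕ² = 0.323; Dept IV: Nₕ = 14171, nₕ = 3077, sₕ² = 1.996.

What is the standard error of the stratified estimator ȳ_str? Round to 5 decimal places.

0.01809

Var(ȳ_str) = Σₕ Wₕ²(1 − fₕ)sₕ²/nₕ with Wₕ = Nₕ/N, N = 18207.
Dept III: Wₕ = 0.22167298; term = 0.22167298²·(1 − 0.16823588)·0.323/679 = 1.9442784 × 10^-5.
Dept IV: Wₕ = 0.77832702; term = 0.77832702²·(1 − 0.21713358)·1.996/3077 = 3.076415 × 10^-4.
Sum = 3.2708428 × 10^-4.
SE = √(3.2708428 × 10^-4) = 0.01809.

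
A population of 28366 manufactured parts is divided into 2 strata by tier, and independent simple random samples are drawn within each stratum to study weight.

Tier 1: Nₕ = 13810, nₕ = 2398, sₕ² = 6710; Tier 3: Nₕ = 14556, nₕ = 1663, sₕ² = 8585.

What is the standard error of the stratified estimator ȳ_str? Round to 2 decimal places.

1.32

Var(ȳ_str) = Σₕ Wₕ²(1 − fₕ)sₕ²/nₕ with Wₕ = Nₕ/N, N = 28366.
Tier 1: Wₕ = 0.48685045; term = 0.48685045²·(1 − 0.17364229)·6710/2398 = 0.54806565.
Tier 3: Wₕ = 0.51314955; term = 0.51314955²·(1 − 0.11424842)·8585/1663 = 1.2040593.
Sum = 1.752125.
SE = √(1.752125) = 1.32.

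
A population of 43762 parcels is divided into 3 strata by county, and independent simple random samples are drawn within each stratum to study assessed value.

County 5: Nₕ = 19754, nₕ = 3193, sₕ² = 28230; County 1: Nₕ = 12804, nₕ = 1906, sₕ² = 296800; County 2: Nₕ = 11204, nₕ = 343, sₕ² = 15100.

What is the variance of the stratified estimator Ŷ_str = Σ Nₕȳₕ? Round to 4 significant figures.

Var(Ŷ_str) = Σₕ Nₕ²(1 − fₕ)sₕ²/nₕ.
County 5: 19754²·(1 − 3193/19754)·28230/3193 = 2.8923681 × 10^9.
County 1: 12804²·(1 − 1906/12804)·296800/1906 = 2.1728686 × 10^10.
County 2: 11204²·(1 − 343/11204)·15100/343 = 5.3570505 × 10^9.
Sum = 2.9978105 × 10^10.

2.998 × 10^10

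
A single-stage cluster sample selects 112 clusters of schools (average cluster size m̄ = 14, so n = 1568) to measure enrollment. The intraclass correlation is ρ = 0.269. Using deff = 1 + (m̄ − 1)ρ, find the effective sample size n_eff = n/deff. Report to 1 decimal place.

348.7

deff = 1 + (14 − 1)·0.269 = 1 + 3.497 = 4.497.
n_eff = 1568 / 4.497 = 348.7.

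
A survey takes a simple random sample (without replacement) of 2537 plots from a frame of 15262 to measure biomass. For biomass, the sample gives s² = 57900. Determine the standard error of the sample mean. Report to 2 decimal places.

Under SRS without replacement, Var(ȳ) = (1 − f)·s²/n with f = n/N = 2537/15262 = 0.16622985.
Var(ȳ) = (1 − 0.16622985)·57900/2537 = 0.83377015·22.822231 = 19.028495.
SE(ȳ) = √(19.028495) = 4.36.

4.36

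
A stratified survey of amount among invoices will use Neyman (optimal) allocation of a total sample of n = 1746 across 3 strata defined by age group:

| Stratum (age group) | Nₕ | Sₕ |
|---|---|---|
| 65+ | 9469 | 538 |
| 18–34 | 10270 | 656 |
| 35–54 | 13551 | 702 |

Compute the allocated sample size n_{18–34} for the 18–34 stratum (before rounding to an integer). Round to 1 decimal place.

551.1

Neyman allocation: nₕ = n·NₕSₕ / Σⱼ NⱼSⱼ.
Σ NⱼSⱼ = 9469·538 + 10270·656 + 13551·702 = 2.1344244 × 10^7.
n_{18–34} = 1746·10270·656 / (2.1344244 × 10^7) = 551.1.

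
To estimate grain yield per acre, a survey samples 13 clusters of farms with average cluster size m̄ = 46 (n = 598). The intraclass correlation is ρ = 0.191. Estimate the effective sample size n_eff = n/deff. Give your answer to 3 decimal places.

62.324

deff = 1 + (46 − 1)·0.191 = 1 + 8.595 = 9.595.
n_eff = 598 / 9.595 = 62.324.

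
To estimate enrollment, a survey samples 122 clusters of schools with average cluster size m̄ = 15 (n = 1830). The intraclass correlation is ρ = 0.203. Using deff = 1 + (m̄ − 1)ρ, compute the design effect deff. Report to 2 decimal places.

deff = 1 + (15 − 1)·0.203 = 1 + 2.842 = 3.842.

3.84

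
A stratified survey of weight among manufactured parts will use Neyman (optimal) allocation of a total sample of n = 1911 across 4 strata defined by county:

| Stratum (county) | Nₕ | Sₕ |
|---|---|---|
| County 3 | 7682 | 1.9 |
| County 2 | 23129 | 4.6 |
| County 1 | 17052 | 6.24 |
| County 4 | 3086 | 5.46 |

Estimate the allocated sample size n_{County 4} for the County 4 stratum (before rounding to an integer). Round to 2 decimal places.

131.83

Neyman allocation: nₕ = n·NₕSₕ / Σⱼ NⱼSⱼ.
Σ NⱼSⱼ = 7682·1.9 + 23129·4.6 + 17052·6.24 + 3086·5.46 = 244243.24.
n_{County 4} = 1911·3086·5.46 / 244243.24 = 131.83.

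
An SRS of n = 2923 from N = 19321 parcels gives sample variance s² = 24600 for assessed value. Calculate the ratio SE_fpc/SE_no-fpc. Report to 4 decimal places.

0.9213

f = n/N = 2923/19321 = 0.15128617.
SE_no-fpc = √(s²/n) = 2.9010362; SE_fpc = √((1−f)s²/n) = 2.6725989.
Ratio = √(1−f) = 0.92125666.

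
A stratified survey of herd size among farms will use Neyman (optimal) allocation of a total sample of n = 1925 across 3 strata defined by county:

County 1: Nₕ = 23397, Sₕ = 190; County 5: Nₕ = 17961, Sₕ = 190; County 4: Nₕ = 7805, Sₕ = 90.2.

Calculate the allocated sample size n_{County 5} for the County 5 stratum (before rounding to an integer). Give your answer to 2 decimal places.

Neyman allocation: nₕ = n·NₕSₕ / Σⱼ NⱼSⱼ.
Σ NⱼSⱼ = 23397·190 + 17961·190 + 7805·90.2 = 8.562031 × 10^6.
n_{County 5} = 1925·17961·190 / (8.562031 × 10^6) = 767.25.

767.25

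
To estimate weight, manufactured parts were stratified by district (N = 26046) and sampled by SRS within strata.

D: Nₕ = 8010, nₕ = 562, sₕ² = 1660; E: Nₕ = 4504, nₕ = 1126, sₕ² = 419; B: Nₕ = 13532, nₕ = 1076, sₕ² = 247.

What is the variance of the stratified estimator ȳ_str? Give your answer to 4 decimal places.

Var(ȳ_str) = Σₕ Wₕ²(1 − fₕ)sₕ²/nₕ with Wₕ = Nₕ/N, N = 26046.
D: Wₕ = 0.30753283; term = 0.30753283²·(1 − 0.07016230)·1660/562 = 0.25975378.
E: Wₕ = 0.17292483; term = 0.17292483²·(1 − 0.25000000)·419/1126 = 0.0083454851.
B: Wₕ = 0.51954235; term = 0.51954235²·(1 − 0.07951522)·247/1076 = 0.05703523.
Sum = 0.3251345.

0.3251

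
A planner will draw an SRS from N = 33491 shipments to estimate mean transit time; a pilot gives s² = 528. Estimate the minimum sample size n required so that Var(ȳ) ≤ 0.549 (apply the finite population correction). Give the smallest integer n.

Without fpc, n₀ = s²/D = 528/0.549 = 961.7486.
With fpc, (1 − n/N)·s²/n ≤ D requires n ≥ n₀/(1 + n₀/N) = 961.7486/(1 + 961.7486/33491) = 934.9014.
Rounding up, n = 935.

935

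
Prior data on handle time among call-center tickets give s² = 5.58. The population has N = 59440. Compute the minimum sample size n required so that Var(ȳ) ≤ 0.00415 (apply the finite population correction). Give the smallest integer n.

Without fpc, n₀ = s²/D = 5.58/0.00415 = 1344.5783.
With fpc, (1 − n/N)·s²/n ≤ D requires n ≥ n₀/(1 + n₀/N) = 1344.5783/(1 + 1344.5783/59440) = 1314.8357.
Rounding up, n = 1315.

1315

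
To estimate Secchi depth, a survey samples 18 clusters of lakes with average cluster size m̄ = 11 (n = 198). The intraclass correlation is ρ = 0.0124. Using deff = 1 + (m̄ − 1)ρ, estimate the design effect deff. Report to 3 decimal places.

deff = 1 + (11 − 1)·0.0124 = 1 + 0.124 = 1.124.

1.124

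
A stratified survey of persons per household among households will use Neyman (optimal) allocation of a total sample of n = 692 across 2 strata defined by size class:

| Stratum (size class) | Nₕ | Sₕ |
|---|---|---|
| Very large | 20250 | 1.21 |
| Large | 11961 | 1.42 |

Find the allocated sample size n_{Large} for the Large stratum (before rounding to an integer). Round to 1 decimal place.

283.3

Neyman allocation: nₕ = n·NₕSₕ / Σⱼ NⱼSⱼ.
Σ NⱼSⱼ = 20250·1.21 + 11961·1.42 = 41487.12.
n_{Large} = 692·11961·1.42 / 41487.12 = 283.3.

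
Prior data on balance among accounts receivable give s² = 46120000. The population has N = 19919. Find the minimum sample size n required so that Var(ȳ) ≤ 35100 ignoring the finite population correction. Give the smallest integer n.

Without fpc, n₀ = s²/D = 46120000/35100 = 1313.9601.
Rounding up, n = 1314.

1314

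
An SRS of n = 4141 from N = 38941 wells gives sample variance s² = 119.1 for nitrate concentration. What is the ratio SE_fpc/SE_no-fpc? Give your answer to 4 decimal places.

f = n/N = 4141/38941 = 0.10634036.
SE_no-fpc = √(s²/n) = 0.16959118; SE_fpc = √((1−f)s²/n) = 0.1603206.
Ratio = √(1−f) = 0.94533573.

0.9453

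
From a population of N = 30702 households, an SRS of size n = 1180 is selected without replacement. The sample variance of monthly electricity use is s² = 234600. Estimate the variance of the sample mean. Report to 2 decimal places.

Under SRS without replacement, Var(ȳ) = (1 − f)·s²/n with f = n/N = 1180/30702 = 0.03843398.
Var(ȳ) = (1 − 0.03843398)·234600/1180 = 0.96156602·198.81356 = 191.17236.

191.17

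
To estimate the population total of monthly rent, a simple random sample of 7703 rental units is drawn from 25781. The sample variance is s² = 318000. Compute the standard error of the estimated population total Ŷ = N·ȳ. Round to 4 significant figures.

138700

Var(Ŷ) = N²·Var(ȳ) = N²·(1 − n/N)·s²/n.
f = 7703/25781 = 0.29878593; Var(ȳ) = 0.70121407·318000/7703 = 28.947952.
Var(Ŷ) = 25781² · 28.947952 = 1.9240545 × 10^10.
SE(Ŷ) = √(1.9240545 × 10^10) = 138700.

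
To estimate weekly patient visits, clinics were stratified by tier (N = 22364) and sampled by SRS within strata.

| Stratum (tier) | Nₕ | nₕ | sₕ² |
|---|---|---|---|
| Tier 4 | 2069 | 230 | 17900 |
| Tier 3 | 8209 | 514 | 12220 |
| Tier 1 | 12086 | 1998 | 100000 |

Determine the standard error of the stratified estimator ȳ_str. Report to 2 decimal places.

3.97

Var(ȳ_str) = Σₕ Wₕ²(1 − fₕ)sₕ²/nₕ with Wₕ = Nₕ/N, N = 22364.
Tier 4: Wₕ = 0.09251476; term = 0.09251476²·(1 − 0.11116481)·17900/230 = 0.59206372.
Tier 3: Wₕ = 0.36706314; term = 0.36706314²·(1 − 0.06261420)·12220/514 = 3.0026727.
Tier 1: Wₕ = 0.54042211; term = 0.54042211²·(1 − 0.16531524)·100000/1998 = 12.200938.
Sum = 15.795674.
SE = √(15.795674) = 3.97.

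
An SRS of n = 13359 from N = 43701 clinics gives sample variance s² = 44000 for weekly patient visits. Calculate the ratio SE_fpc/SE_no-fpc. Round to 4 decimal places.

f = n/N = 13359/43701 = 0.30569095.
SE_no-fpc = √(s²/n) = 1.8148443; SE_fpc = √((1−f)s²/n) = 1.5122228.
Ratio = √(1−f) = 0.83325210.

0.8333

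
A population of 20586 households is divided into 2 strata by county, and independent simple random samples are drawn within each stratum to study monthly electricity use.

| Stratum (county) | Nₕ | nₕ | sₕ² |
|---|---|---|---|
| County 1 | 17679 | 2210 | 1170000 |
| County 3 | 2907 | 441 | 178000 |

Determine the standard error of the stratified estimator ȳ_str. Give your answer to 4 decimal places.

18.6673

Var(ȳ_str) = Σₕ Wₕ²(1 − fₕ)sₕ²/nₕ with Wₕ = Nₕ/N, N = 20586.
County 1: Wₕ = 0.85878753; term = 0.85878753²·(1 − 0.12500707)·1170000/2210 = 341.64069.
County 3: Wₕ = 0.14121247; term = 0.14121247²·(1 − 0.15170279)·178000/441 = 6.8277181.
Sum = 348.46841.
SE = √(348.46841) = 18.6673.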